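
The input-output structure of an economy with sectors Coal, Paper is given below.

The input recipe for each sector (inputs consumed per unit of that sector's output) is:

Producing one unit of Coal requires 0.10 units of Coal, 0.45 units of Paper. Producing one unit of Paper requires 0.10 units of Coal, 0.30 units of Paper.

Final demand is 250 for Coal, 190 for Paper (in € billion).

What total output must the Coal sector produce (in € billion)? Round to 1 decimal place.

x_1 = 331.6

I − A =
  [   0.90    -0.10]
  [  -0.45     0.70]
det(I−A) = (0.90)(0.70) − (-0.10)(-0.45) = 0.5850
adj(I−A) = [[0.70, 0.10], [0.45, 0.90]]
(I − A)⁻¹ = adj(I−A) / det(I−A) ≈
  [   1.1966     0.1709]
  [   0.7692     1.5385]
x = (I − A)⁻¹ d = adj(I−A)·d / det(I−A), with det(I−A) = 0.5850:
  x_1 = (0.70·250 + 0.10·190) / 0.5850 = 194.00 / 0.5850 ≈ 331.6
  x_2 = (0.45·250 + 0.90·190) / 0.5850 = 283.50 / 0.5850 ≈ 484.6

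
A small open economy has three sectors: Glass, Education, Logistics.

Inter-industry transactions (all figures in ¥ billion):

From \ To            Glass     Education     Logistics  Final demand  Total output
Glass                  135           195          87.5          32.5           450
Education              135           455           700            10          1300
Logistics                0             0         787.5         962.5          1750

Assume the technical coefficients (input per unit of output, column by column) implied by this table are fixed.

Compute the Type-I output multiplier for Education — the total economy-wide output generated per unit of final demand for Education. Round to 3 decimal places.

Technical coefficients a_ij = z_ij / X_j:
  a_GG = 135/450 = 0.30, a_EG = 135/450 = 0.30, a_LG = 0/450 = 0.00
  a_GE = 195/1300 = 0.15, a_EE = 455/1300 = 0.35, a_LE = 0/1300 = 0.00
  a_GL = 87.5/1750 = 0.05, a_EL = 700/1750 = 0.40, a_LL = 787.5/1750 = 0.45
I − A =
  [   0.70    -0.15    -0.05]
  [  -0.30     0.65    -0.40]
  [   0.00     0.00     0.55]
Cofactors of I−A, C_ij = (−1)^(i+j)·(minor ij) (rows/columns in the sector order above):
  C_11 = (0.65)(0.55) − (-0.40)(0.00) = 0.3575
  C_12 = −[(-0.30)(0.55) − (-0.40)(0.00)] = 0.1650
  C_13 = (-0.30)(0.00) − (0.65)(0.00) = 0.0000
  C_21 = −[(-0.15)(0.55) − (-0.05)(0.00)] = 0.0825
  C_22 = (0.70)(0.55) − (-0.05)(0.00) = 0.3850
  C_23 = −[(0.70)(0.00) − (-0.15)(0.00)] = 0.0000
  C_31 = (-0.15)(-0.40) − (-0.05)(0.65) = 0.0925
  C_32 = −[(0.70)(-0.40) − (-0.05)(-0.30)] = 0.2950
  C_33 = (0.70)(0.65) − (-0.15)(-0.30) = 0.4100
det(I−A) = Σ_j (I−A)_1j·C_1j = (0.70)(0.3575) + (-0.15)(0.1650) + (-0.05)(0.0000) = 0.2255
adj(I−A) = Cᵀ =
  [ 0.3575   0.0825   0.0925]
  [ 0.1650   0.3850   0.2950]
  [ 0.0000   0.0000   0.4100]
(I − A)⁻¹ = adj(I−A) / det(I−A) ≈
  [   1.5854     0.3659     0.4102]
  [   0.7317     1.7073     1.3082]
  [   0.0000     0.0000     1.8182]
The output multiplier for sector j is the column-j sum of the Leontief inverse (I − A)⁻¹ = adj(I−A) / det(I−A).
Column E of adj(I−A): (0.0825, 0.3850, 0.0000); det(I−A) = 0.2255.
m_E = (0.0825 + 0.3850 + 0.0000) / 0.2255 = 0.4675 / 0.2255 ≈ 2.073.

m_E = 2.073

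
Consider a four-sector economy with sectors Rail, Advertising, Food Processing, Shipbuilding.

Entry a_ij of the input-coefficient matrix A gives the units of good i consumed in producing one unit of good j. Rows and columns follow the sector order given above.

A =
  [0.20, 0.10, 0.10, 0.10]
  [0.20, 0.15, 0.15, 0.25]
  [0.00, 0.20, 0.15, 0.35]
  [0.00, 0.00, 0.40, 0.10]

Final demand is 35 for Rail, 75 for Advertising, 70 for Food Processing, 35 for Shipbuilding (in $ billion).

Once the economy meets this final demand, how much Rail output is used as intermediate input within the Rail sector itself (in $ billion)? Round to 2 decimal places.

z_11 = 20.30

I − A =
  [   0.80    -0.10    -0.10    -0.10]
  [  -0.20     0.85    -0.15    -0.25]
  [   0.00    -0.20     0.85    -0.35]
  [   0.00     0.00    -0.40     0.90]
Compute the cofactors C_ij = (−1)^(i+j)·(3×3 minor ij) of I−A; the adjugate is their transpose:
adj(I−A) = Cᵀ =
  [ 0.48425   0.08850   0.13400   0.13050]
  [ 0.12500   0.50000   0.21400   0.23600]
  [ 0.03600   0.14400   0.59400   0.27500]
  [ 0.01600   0.06400   0.26400   0.53300]
det(I−A) = Σ_j (I−A)_1j·C_1j = (0.80)(0.48425) + (-0.10)(0.12500) + (-0.10)(0.03600) + (-0.10)(0.01600) = 0.3697
(I − A)⁻¹ = adj(I−A) / det(I−A) ≈
  [   1.3098     0.2394     0.3625     0.3530]
  [   0.3381     1.3524     0.5788     0.6384]
  [   0.0974     0.3895     1.6067     0.7438]
  [   0.0433     0.1731     0.7141     1.4417]
First solve x = (I − A)⁻¹ d = adj(I−A)·d / det(I−A); in particular x_1 = (0.48425·35 + 0.08850·75 + 0.13400·70 + 0.13050·35) / 0.3697 = 37.53375 / 0.3697 ≈ 101.5249.
Intermediate flow from 1 to 1: z_11 = a_11 · x_1 = 0.20 × 37.53375 / 0.3697 = 7.50675 / 0.3697 ≈ 20.30.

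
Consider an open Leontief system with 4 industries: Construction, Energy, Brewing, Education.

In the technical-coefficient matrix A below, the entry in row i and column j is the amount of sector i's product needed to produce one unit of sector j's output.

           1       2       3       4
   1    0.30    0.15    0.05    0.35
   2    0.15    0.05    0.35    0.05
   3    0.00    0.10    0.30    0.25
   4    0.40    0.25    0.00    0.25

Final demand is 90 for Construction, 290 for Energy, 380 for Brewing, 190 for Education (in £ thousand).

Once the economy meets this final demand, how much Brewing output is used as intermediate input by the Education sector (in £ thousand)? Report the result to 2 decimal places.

z_34 = 258.41

I − A =
  [   0.70    -0.15    -0.05    -0.35]
  [  -0.15     0.95    -0.35    -0.05]
  [   0.00    -0.10     0.70    -0.25]
  [  -0.40    -0.25     0.00     0.75]
Compute the cofactors C_ij = (−1)^(i+j)·(3×3 minor ij) of I−A; the adjugate is their transpose:
adj(I−A) = Cᵀ =
  [ 0.441875   0.146875   0.105000   0.251000]
  [ 0.127750   0.264500   0.141375   0.124375]
  [ 0.117625   0.097250   0.324000   0.169375]
  [ 0.278250   0.166500   0.103125   0.424500]
det(I−A) = Σ_j (I−A)_1j·C_1j = (0.70)(0.441875) + (-0.15)(0.127750) + (-0.05)(0.117625) + (-0.35)(0.278250) = 0.18688125
(I − A)⁻¹ = adj(I−A) / det(I−A) ≈
  [   2.3645     0.7859     0.5619     1.3431]
  [   0.6836     1.4153     0.7565     0.6655]
  [   0.6294     0.5204     1.7337     0.9063]
  [   1.4889     0.8909     0.5518     2.2715]
First solve x = (I − A)⁻¹ d = adj(I−A)·d / det(I−A); in particular x_4 = (0.278250·90 + 0.166500·290 + 0.103125·380 + 0.424500·190) / 0.18688125 = 193.17 / 0.18688125 ≈ 1033.6510.
Intermediate flow from 3 to 4: z_34 = a_34 · x_4 = 0.25 × 193.17 / 0.18688125 = 48.2925 / 0.18688125 ≈ 258.41.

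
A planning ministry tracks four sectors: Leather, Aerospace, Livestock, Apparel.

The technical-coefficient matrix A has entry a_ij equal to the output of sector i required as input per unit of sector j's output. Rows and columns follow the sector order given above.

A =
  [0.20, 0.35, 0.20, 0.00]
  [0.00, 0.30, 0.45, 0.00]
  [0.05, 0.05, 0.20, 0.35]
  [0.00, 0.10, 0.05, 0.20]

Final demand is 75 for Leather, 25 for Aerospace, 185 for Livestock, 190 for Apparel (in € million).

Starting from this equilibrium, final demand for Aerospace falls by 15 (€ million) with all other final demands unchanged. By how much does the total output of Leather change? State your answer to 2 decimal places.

Δx_1 = -11.28

I − A =
  [   0.80    -0.35    -0.20     0.00]
  [   0.00     0.70    -0.45     0.00]
  [  -0.05    -0.05     0.80    -0.35]
  [   0.00    -0.10    -0.05     0.80]
Compute the cofactors C_ij = (−1)^(i+j)·(3×3 minor ij) of I−A; the adjugate is their transpose:
adj(I−A) = Cᵀ =
  [ 0.402000   0.232875   0.238000   0.104125]
  [ 0.018000   0.490000   0.288000   0.126000]
  [ 0.028000   0.074000   0.448000   0.196000]
  [ 0.004000   0.065875   0.064000   0.415125]
det(I−A) = Σ_j (I−A)_1j·C_1j = (0.80)(0.402000) + (-0.35)(0.018000) + (-0.20)(0.028000) + (0.00)(0.004000) = 0.3097
(I − A)⁻¹ = adj(I−A) / det(I−A) ≈
  [   1.2980     0.7519     0.7685     0.3362]
  [   0.0581     1.5822     0.9299     0.4068]
  [   0.0904     0.2389     1.4466     0.6329]
  [   0.0129     0.2127     0.2067     1.3404]
Δx = (I − A)⁻¹ Δd with Δd having -15 in the Aerospace component and 0 elsewhere.
So Δx_1 = L_12 · (-15), where L_12 = adj(I−A)_12 / det(I−A) = 0.232875 / 0.3097.
Δx_1 = 0.232875 × (-15) / 0.3097 = -3.493125 / 0.3097 ≈ -11.28.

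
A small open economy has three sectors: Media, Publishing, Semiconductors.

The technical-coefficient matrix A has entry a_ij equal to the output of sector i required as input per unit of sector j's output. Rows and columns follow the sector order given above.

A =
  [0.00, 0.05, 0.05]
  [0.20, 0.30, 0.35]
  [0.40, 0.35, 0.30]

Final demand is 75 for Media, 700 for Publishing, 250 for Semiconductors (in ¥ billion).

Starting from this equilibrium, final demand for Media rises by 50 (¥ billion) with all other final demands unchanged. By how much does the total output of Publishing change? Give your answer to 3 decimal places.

Δx_P = 41.667

I − A =
  [   1.00    -0.05    -0.05]
  [  -0.20     0.70    -0.35]
  [  -0.40    -0.35     0.70]
Cofactors of I−A, C_ij = (−1)^(i+j)·(minor ij) (rows/columns in the sector order above):
  C_11 = (0.70)(0.70) − (-0.35)(-0.35) = 0.3675
  C_12 = −[(-0.20)(0.70) − (-0.35)(-0.40)] = 0.2800
  C_13 = (-0.20)(-0.35) − (0.70)(-0.40) = 0.3500
  C_21 = −[(-0.05)(0.70) − (-0.05)(-0.35)] = 0.0525
  C_22 = (1.00)(0.70) − (-0.05)(-0.40) = 0.6800
  C_23 = −[(1.00)(-0.35) − (-0.05)(-0.40)] = 0.3700
  C_31 = (-0.05)(-0.35) − (-0.05)(0.70) = 0.0525
  C_32 = −[(1.00)(-0.35) − (-0.05)(-0.20)] = 0.3600
  C_33 = (1.00)(0.70) − (-0.05)(-0.20) = 0.6900
det(I−A) = Σ_j (I−A)_1j·C_1j = (1.00)(0.3675) + (-0.05)(0.2800) + (-0.05)(0.3500) = 0.3360
adj(I−A) = Cᵀ =
  [ 0.3675   0.0525   0.0525]
  [ 0.2800   0.6800   0.3600]
  [ 0.3500   0.3700   0.6900]
(I − A)⁻¹ = adj(I−A) / det(I−A) ≈
  [   1.0938     0.1563     0.1563]
  [   0.8333     2.0238     1.0714]
  [   1.0417     1.1012     2.0536]
Δx = (I − A)⁻¹ Δd with Δd having +50 in the Media component and 0 elsewhere.
So Δx_P = L_PM · (+50), where L_PM = adj(I−A)_PM / det(I−A) = 0.2800 / 0.3360.
Δx_P = 0.2800 × (+50) / 0.3360 = 14.00 / 0.3360 ≈ 41.667.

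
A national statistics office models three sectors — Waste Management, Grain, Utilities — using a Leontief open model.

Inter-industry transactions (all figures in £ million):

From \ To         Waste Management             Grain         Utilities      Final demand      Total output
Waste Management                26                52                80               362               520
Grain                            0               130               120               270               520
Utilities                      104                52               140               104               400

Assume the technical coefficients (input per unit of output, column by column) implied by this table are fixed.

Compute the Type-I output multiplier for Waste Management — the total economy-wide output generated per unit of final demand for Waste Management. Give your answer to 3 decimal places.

Technical coefficients a_ij = z_ij / X_j:
  a_WW = 26/520 = 0.05, a_GW = 0/520 = 0.00, a_UW = 104/520 = 0.20
  a_WG = 52/520 = 0.10, a_GG = 130/520 = 0.25, a_UG = 52/520 = 0.10
  a_WU = 80/400 = 0.20, a_GU = 120/400 = 0.30, a_UU = 140/400 = 0.35
I − A =
  [   0.95    -0.10    -0.20]
  [   0.00     0.75    -0.30]
  [  -0.20    -0.10     0.65]
Cofactors of I−A, C_ij = (−1)^(i+j)·(minor ij) (rows/columns in the sector order above):
  C_11 = (0.75)(0.65) − (-0.30)(-0.10) = 0.4575
  C_12 = −[(0.00)(0.65) − (-0.30)(-0.20)] = 0.0600
  C_13 = (0.00)(-0.10) − (0.75)(-0.20) = 0.1500
  C_21 = −[(-0.10)(0.65) − (-0.20)(-0.10)] = 0.0850
  C_22 = (0.95)(0.65) − (-0.20)(-0.20) = 0.5775
  C_23 = −[(0.95)(-0.10) − (-0.10)(-0.20)] = 0.1150
  C_31 = (-0.10)(-0.30) − (-0.20)(0.75) = 0.1800
  C_32 = −[(0.95)(-0.30) − (-0.20)(0.00)] = 0.2850
  C_33 = (0.95)(0.75) − (-0.10)(0.00) = 0.7125
det(I−A) = Σ_j (I−A)_1j·C_1j = (0.95)(0.4575) + (-0.10)(0.0600) + (-0.20)(0.1500) = 0.398625
adj(I−A) = Cᵀ =
  [ 0.4575   0.0850   0.1800]
  [ 0.0600   0.5775   0.2850]
  [ 0.1500   0.1150   0.7125]
(I − A)⁻¹ = adj(I−A) / det(I−A) ≈
  [   1.1477     0.2132     0.4516]
  [   0.1505     1.4487     0.7150]
  [   0.3763     0.2885     1.7874]
The output multiplier for sector j is the column-j sum of the Leontief inverse (I − A)⁻¹ = adj(I−A) / det(I−A).
Column W of adj(I−A): (0.4575, 0.0600, 0.1500); det(I−A) = 0.398625.
m_W = (0.4575 + 0.0600 + 0.1500) / 0.398625 = 0.6675 / 0.398625 ≈ 1.675.

m_W = 1.675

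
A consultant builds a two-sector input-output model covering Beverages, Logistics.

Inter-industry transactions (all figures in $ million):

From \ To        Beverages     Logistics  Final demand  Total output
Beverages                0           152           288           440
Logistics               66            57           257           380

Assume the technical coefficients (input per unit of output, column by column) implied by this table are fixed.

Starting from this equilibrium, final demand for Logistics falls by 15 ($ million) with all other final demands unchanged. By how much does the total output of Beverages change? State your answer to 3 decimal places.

Δx_B = -7.595

Technical coefficients a_ij = z_ij / X_j:
  a_BB = 0/440 = 0.00, a_LB = 66/440 = 0.15
  a_BL = 152/380 = 0.40, a_LL = 57/380 = 0.15
I − A =
  [   1.00    -0.40]
  [  -0.15     0.85]
det(I−A) = (1.00)(0.85) − (-0.40)(-0.15) = 0.7900
adj(I−A) = [[0.85, 0.40], [0.15, 1.00]]
(I − A)⁻¹ = adj(I−A) / det(I−A) ≈
  [   1.0759     0.5063]
  [   0.1899     1.2658]
Δx = (I − A)⁻¹ Δd with Δd having -15 in the Logistics component and 0 elsewhere.
So Δx_B = L_BL · (-15), where L_BL = adj(I−A)_BL / det(I−A) = 0.40 / 0.7900.
Δx_B = 0.40 × (-15) / 0.7900 = -6.00 / 0.7900 ≈ -7.595.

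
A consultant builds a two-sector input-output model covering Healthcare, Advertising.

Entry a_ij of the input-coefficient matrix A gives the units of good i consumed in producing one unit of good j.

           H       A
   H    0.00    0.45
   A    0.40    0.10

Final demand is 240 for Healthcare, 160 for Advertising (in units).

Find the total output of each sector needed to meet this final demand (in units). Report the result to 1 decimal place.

x_H = 400.0, x_A = 355.6

I − A =
  [   1.00    -0.45]
  [  -0.40     0.90]
det(I−A) = (1.00)(0.90) − (-0.45)(-0.40) = 0.7200
adj(I−A) = [[0.90, 0.45], [0.40, 1.00]]
(I − A)⁻¹ = adj(I−A) / det(I−A) ≈
  [   1.2500     0.6250]
  [   0.5556     1.3889]
x = (I − A)⁻¹ d = adj(I−A)·d / det(I−A), with det(I−A) = 0.7200:
  x_H = (0.90·240 + 0.45·160) / 0.7200 = 288.00 / 0.7200 = 400.0
  x_A = (0.40·240 + 1.00·160) / 0.7200 = 256.00 / 0.7200 ≈ 355.6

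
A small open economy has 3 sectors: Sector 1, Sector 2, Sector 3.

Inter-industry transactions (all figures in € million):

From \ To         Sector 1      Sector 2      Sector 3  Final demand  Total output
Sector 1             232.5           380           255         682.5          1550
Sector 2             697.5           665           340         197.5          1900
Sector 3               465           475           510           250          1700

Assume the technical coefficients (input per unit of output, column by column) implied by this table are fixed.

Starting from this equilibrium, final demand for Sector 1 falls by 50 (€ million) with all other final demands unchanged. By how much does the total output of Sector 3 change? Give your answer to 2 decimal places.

Technical coefficients a_ij = z_ij / X_j:
  a_11 = 232.5/1550 = 0.15, a_21 = 697.5/1550 = 0.45, a_31 = 465/1550 = 0.30
  a_12 = 380/1900 = 0.20, a_22 = 665/1900 = 0.35, a_32 = 475/1900 = 0.25
  a_13 = 255/1700 = 0.15, a_23 = 340/1700 = 0.20, a_33 = 510/1700 = 0.30
I − A =
  [   0.85    -0.20    -0.15]
  [  -0.45     0.65    -0.20]
  [  -0.30    -0.25     0.70]
Cofactors of I−A, C_ij = (−1)^(i+j)·(minor ij) (rows/columns in the sector order above):
  C_11 = (0.65)(0.70) − (-0.20)(-0.25) = 0.4050
  C_12 = −[(-0.45)(0.70) − (-0.20)(-0.30)] = 0.3750
  C_13 = (-0.45)(-0.25) − (0.65)(-0.30) = 0.3075
  C_21 = −[(-0.20)(0.70) − (-0.15)(-0.25)] = 0.1775
  C_22 = (0.85)(0.70) − (-0.15)(-0.30) = 0.5500
  C_23 = −[(0.85)(-0.25) − (-0.20)(-0.30)] = 0.2725
  C_31 = (-0.20)(-0.20) − (-0.15)(0.65) = 0.1375
  C_32 = −[(0.85)(-0.20) − (-0.15)(-0.45)] = 0.2375
  C_33 = (0.85)(0.65) − (-0.20)(-0.45) = 0.4625
det(I−A) = Σ_j (I−A)_1j·C_1j = (0.85)(0.4050) + (-0.20)(0.3750) + (-0.15)(0.3075) = 0.223125
adj(I−A) = Cᵀ =
  [ 0.4050   0.1775   0.1375]
  [ 0.3750   0.5500   0.2375]
  [ 0.3075   0.2725   0.4625]
(I − A)⁻¹ = adj(I−A) / det(I−A) ≈
  [   1.8151     0.7955     0.6162]
  [   1.6807     2.4650     1.0644]
  [   1.3782     1.2213     2.0728]
Δx = (I − A)⁻¹ Δd with Δd having -50 in the Sector 1 component and 0 elsewhere.
So Δx_3 = L_31 · (-50), where L_31 = adj(I−A)_31 / det(I−A) = 0.3075 / 0.223125.
Δx_3 = 0.3075 × (-50) / 0.223125 = -15.375 / 0.223125 ≈ -68.91.

Δx_3 = -68.91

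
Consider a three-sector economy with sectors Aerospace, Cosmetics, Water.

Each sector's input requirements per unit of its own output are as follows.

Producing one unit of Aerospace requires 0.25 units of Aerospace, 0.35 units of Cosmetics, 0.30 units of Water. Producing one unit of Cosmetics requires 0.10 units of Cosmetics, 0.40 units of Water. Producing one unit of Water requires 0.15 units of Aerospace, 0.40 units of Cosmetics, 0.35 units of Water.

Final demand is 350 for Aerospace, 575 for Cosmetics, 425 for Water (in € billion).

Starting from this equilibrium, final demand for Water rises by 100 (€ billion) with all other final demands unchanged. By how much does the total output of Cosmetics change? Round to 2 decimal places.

I − A =
  [   0.75     0.00    -0.15]
  [  -0.35     0.90    -0.40]
  [  -0.30    -0.40     0.65]
Cofactors of I−A, C_ij = (−1)^(i+j)·(minor ij) (rows/columns in the sector order above):
  C_11 = (0.90)(0.65) − (-0.40)(-0.40) = 0.4250
  C_12 = −[(-0.35)(0.65) − (-0.40)(-0.30)] = 0.3475
  C_13 = (-0.35)(-0.40) − (0.90)(-0.30) = 0.4100
  C_21 = −[(0.00)(0.65) − (-0.15)(-0.40)] = 0.0600
  C_22 = (0.75)(0.65) − (-0.15)(-0.30) = 0.4425
  C_23 = −[(0.75)(-0.40) − (0.00)(-0.30)] = 0.3000
  C_31 = (0.00)(-0.40) − (-0.15)(0.90) = 0.1350
  C_32 = −[(0.75)(-0.40) − (-0.15)(-0.35)] = 0.3525
  C_33 = (0.75)(0.90) − (0.00)(-0.35) = 0.6750
det(I−A) = Σ_j (I−A)_1j·C_1j = (0.75)(0.4250) + (0.00)(0.3475) + (-0.15)(0.4100) = 0.25725
adj(I−A) = Cᵀ =
  [ 0.4250   0.0600   0.1350]
  [ 0.3475   0.4425   0.3525]
  [ 0.4100   0.3000   0.6750]
(I − A)⁻¹ = adj(I−A) / det(I−A) ≈
  [   1.6521     0.2332     0.5248]
  [   1.3508     1.7201     1.3703]
  [   1.5938     1.1662     2.6239]
Δx = (I − A)⁻¹ Δd with Δd having +100 in the Water component and 0 elsewhere.
So Δx_2 = L_23 · (+100), where L_23 = adj(I−A)_23 / det(I−A) = 0.3525 / 0.25725.
Δx_2 = 0.3525 × (+100) / 0.25725 = 35.25 / 0.25725 ≈ 137.03.

Δx_2 = 137.03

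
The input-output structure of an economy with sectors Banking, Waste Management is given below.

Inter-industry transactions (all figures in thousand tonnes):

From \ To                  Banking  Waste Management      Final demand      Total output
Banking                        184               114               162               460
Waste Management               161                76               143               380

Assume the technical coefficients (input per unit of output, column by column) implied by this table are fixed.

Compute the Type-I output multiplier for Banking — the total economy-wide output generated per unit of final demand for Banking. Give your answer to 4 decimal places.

Technical coefficients a_ij = z_ij / X_j:
  a_11 = 184/460 = 0.40, a_21 = 161/460 = 0.35
  a_12 = 114/380 = 0.30, a_22 = 76/380 = 0.20
I − A =
  [   0.60    -0.30]
  [  -0.35     0.80]
det(I−A) = (0.60)(0.80) − (-0.30)(-0.35) = 0.3750
adj(I−A) = [[0.80, 0.30], [0.35, 0.60]]
(I − A)⁻¹ = adj(I−A) / det(I−A) ≈
  [   2.13333     0.80000]
  [   0.93333     1.60000]
The output multiplier for sector j is the column-j sum of the Leontief inverse (I − A)⁻¹ = adj(I−A) / det(I−A).
Column 1 of adj(I−A): (0.80, 0.35); det(I−A) = 0.3750.
m_1 = (0.80 + 0.35) / 0.3750 = 1.15 / 0.3750 ≈ 3.0667.

m_1 = 3.0667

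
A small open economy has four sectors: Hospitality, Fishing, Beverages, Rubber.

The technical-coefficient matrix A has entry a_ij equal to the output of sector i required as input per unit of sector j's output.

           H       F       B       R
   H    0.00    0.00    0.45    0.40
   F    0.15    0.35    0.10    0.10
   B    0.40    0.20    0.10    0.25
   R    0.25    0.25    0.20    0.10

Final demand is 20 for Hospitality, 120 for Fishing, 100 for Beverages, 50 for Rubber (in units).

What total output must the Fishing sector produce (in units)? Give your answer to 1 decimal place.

x_F = 408.3

I − A =
  [   1.00     0.00    -0.45    -0.40]
  [  -0.15     0.65    -0.10    -0.10]
  [  -0.40    -0.20     0.90    -0.25]
  [  -0.25    -0.25    -0.20     0.90]
Compute the cofactors C_ij = (−1)^(i+j)·(3×3 minor ij) of I−A; the adjugate is their transpose:
adj(I−A) = Cᵀ =
  [ 0.443250   0.215125   0.314000   0.308125]
  [ 0.186750   0.447875   0.184000   0.183875]
  [ 0.306000   0.262500   0.480000   0.298500]
  [ 0.243000   0.242500   0.245000   0.434500]
det(I−A) = Σ_j (I−A)_1j·C_1j = (1.00)(0.443250) + (0.00)(0.186750) + (-0.45)(0.306000) + (-0.40)(0.243000) = 0.20835
(I − A)⁻¹ = adj(I−A) / det(I−A) ≈
  [   2.1274     1.0325     1.5071     1.4789]
  [   0.8963     2.1496     0.8831     0.8825]
  [   1.4687     1.2599     2.3038     1.4327]
  [   1.1663     1.1639     1.1759     2.0854]
x = (I − A)⁻¹ d = adj(I−A)·d / det(I−A), with det(I−A) = 0.20835:
  x_H = (0.443250·20 + 0.215125·120 + 0.314000·100 + 0.308125·50) / 0.20835 = 81.48625 / 0.20835 ≈ 391.1
  x_F = (0.186750·20 + 0.447875·120 + 0.184000·100 + 0.183875·50) / 0.20835 = 85.07375 / 0.20835 ≈ 408.3
  x_B = (0.306000·20 + 0.262500·120 + 0.480000·100 + 0.298500·50) / 0.20835 = 100.545 / 0.20835 ≈ 482.6
  x_R = (0.243000·20 + 0.242500·120 + 0.245000·100 + 0.434500·50) / 0.20835 = 80.185 / 0.20835 ≈ 384.9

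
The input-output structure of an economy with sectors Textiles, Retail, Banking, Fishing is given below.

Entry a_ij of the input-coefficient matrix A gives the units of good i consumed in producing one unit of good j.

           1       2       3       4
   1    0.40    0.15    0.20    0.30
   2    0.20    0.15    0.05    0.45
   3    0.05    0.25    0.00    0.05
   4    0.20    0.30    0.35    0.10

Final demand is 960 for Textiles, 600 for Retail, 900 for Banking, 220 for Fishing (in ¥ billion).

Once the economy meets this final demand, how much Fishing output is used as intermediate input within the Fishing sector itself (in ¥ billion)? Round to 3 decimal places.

z_44 = 364.229

I − A =
  [   0.60    -0.15    -0.20    -0.30]
  [  -0.20     0.85    -0.05    -0.45]
  [  -0.05    -0.25     1.00    -0.05]
  [  -0.20    -0.30    -0.35     0.90]
Compute the cofactors C_ij = (−1)^(i+j)·(3×3 minor ij) of I−A; the adjugate is their transpose:
adj(I−A) = Cᵀ =
  [ 0.563750   0.296625   0.250125   0.350125]
  [ 0.277125   0.453250   0.193500   0.329750]
  [ 0.110500   0.141750   0.268500   0.122625]
  [ 0.260625   0.272125   0.224500   0.453625]
det(I−A) = Σ_j (I−A)_1j·C_1j = (0.60)(0.563750) + (-0.15)(0.277125) + (-0.20)(0.110500) + (-0.30)(0.260625) = 0.19639375
(I − A)⁻¹ = adj(I−A) / det(I−A) ≈
  [   2.8705     1.5104     1.2736     1.7828]
  [   1.4111     2.3079     0.9853     1.6790]
  [   0.5626     0.7218     1.3672     0.6244]
  [   1.3271     1.3856     1.1431     2.3098]
First solve x = (I − A)⁻¹ d = adj(I−A)·d / det(I−A); in particular x_4 = (0.260625·960 + 0.272125·600 + 0.224500·900 + 0.453625·220) / 0.19639375 = 715.3225 / 0.19639375 ≈ 3642.28750.
Intermediate flow from 4 to 4: z_44 = a_44 · x_4 = 0.10 × 715.3225 / 0.19639375 = 71.53225 / 0.19639375 ≈ 364.229.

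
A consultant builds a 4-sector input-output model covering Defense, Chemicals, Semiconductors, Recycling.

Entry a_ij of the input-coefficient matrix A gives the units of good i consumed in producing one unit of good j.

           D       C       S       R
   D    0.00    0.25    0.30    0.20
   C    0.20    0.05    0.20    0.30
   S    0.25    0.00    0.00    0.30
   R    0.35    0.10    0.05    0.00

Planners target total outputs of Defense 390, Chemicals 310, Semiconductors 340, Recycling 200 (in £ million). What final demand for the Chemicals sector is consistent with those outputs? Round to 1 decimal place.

I − A =
  [   1.00    -0.25    -0.30    -0.20]
  [  -0.20     0.95    -0.20    -0.30]
  [  -0.25     0.00     1.00    -0.30]
  [  -0.35    -0.10    -0.05     1.00]
d = (I − A) x:
  d_D = (+1.00)·390 + (-0.25)·310 + (-0.30)·340 + (-0.20)·200 = 170.5
  d_C = (-0.20)·390 + (+0.95)·310 + (-0.20)·340 + (-0.30)·200 = 88.5
  d_S = (-0.25)·390 + (+0.00)·310 + (+1.00)·340 + (-0.30)·200 = 182.5
  d_R = (-0.35)·390 + (-0.10)·310 + (-0.05)·340 + (+1.00)·200 = 15.5

d_C = 88.5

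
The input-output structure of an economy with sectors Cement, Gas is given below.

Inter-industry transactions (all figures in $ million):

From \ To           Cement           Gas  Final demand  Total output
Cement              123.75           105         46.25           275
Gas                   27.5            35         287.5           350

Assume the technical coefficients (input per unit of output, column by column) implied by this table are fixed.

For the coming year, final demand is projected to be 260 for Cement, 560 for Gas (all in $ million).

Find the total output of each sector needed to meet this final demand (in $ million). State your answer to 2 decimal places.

Technical coefficients a_ij = z_ij / X_j:
  a_CC = 123.75/275 = 0.45, a_GC = 27.5/275 = 0.10
  a_CG = 105/350 = 0.30, a_GG = 35/350 = 0.10
I − A =
  [   0.55    -0.30]
  [  -0.10     0.90]
det(I−A) = (0.55)(0.90) − (-0.30)(-0.10) = 0.4650
adj(I−A) = [[0.90, 0.30], [0.10, 0.55]]
(I − A)⁻¹ = adj(I−A) / det(I−A) ≈
  [   1.9355     0.6452]
  [   0.2151     1.1828]
x = (I − A)⁻¹ d = adj(I−A)·d / det(I−A), with det(I−A) = 0.4650:
  x_C = (0.90·260 + 0.30·560) / 0.4650 = 402.00 / 0.4650 ≈ 864.52
  x_G = (0.10·260 + 0.55·560) / 0.4650 = 334.00 / 0.4650 ≈ 718.28

x_C = 864.52, x_G = 718.28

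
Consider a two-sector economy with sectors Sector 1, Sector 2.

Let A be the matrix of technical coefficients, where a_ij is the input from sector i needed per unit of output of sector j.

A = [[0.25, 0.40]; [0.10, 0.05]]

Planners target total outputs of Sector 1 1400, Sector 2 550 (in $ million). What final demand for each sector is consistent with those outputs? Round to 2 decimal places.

d_1 = 830.00, d_2 = 382.50

I − A =
  [   0.75    -0.40]
  [  -0.10     0.95]
d = (I − A) x:
  d_1 = (+0.75)·1400 + (-0.40)·550 = 830.00
  d_2 = (-0.10)·1400 + (+0.95)·550 = 382.50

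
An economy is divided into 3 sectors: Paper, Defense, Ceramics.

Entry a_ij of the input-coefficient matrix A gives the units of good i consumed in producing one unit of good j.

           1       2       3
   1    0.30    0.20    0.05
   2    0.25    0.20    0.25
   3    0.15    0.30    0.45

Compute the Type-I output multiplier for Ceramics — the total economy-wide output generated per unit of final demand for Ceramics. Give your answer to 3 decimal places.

m_3 = 3.737

I − A =
  [   0.70    -0.20    -0.05]
  [  -0.25     0.80    -0.25]
  [  -0.15    -0.30     0.55]
Cofactors of I−A, C_ij = (−1)^(i+j)·(minor ij) (rows/columns in the sector order above):
  C_11 = (0.80)(0.55) − (-0.25)(-0.30) = 0.3650
  C_12 = −[(-0.25)(0.55) − (-0.25)(-0.15)] = 0.1750
  C_13 = (-0.25)(-0.30) − (0.80)(-0.15) = 0.1950
  C_21 = −[(-0.20)(0.55) − (-0.05)(-0.30)] = 0.1250
  C_22 = (0.70)(0.55) − (-0.05)(-0.15) = 0.3775
  C_23 = −[(0.70)(-0.30) − (-0.20)(-0.15)] = 0.2400
  C_31 = (-0.20)(-0.25) − (-0.05)(0.80) = 0.0900
  C_32 = −[(0.70)(-0.25) − (-0.05)(-0.25)] = 0.1875
  C_33 = (0.70)(0.80) − (-0.20)(-0.25) = 0.5100
det(I−A) = Σ_j (I−A)_1j·C_1j = (0.70)(0.3650) + (-0.20)(0.1750) + (-0.05)(0.1950) = 0.21075
adj(I−A) = Cᵀ =
  [ 0.3650   0.1250   0.0900]
  [ 0.1750   0.3775   0.1875]
  [ 0.1950   0.2400   0.5100]
(I − A)⁻¹ = adj(I−A) / det(I−A) ≈
  [   1.7319     0.5931     0.4270]
  [   0.8304     1.7912     0.8897]
  [   0.9253     1.1388     2.4199]
The output multiplier for sector j is the column-j sum of the Leontief inverse (I − A)⁻¹ = adj(I−A) / det(I−A).
Column 3 of adj(I−A): (0.0900, 0.1875, 0.5100); det(I−A) = 0.21075.
m_3 = (0.0900 + 0.1875 + 0.5100) / 0.21075 = 0.7875 / 0.21075 ≈ 3.737.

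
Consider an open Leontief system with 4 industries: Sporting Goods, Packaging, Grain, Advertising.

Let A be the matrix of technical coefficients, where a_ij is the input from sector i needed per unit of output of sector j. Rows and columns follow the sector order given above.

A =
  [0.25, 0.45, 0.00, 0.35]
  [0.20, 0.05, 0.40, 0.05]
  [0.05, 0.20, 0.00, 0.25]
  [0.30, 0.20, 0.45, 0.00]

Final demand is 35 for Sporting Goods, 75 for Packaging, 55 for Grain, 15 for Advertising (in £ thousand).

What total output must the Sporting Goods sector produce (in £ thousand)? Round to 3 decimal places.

x_S = 280.974

I − A =
  [   0.75    -0.45     0.00    -0.35]
  [  -0.20     0.95    -0.40    -0.05]
  [  -0.05    -0.20     1.00    -0.25]
  [  -0.30    -0.20    -0.45     1.00]
Compute the cofactors C_ij = (−1)^(i+j)·(3×3 minor ij) of I−A; the adjugate is their transpose:
adj(I−A) = Cᵀ =
  [ 0.728625   0.500875   0.367750   0.372000]
  [ 0.243625   0.552750   0.306375   0.189500]
  [ 0.171250   0.226250   0.494500   0.194875]
  [ 0.344375   0.362625   0.394125   0.553500]
det(I−A) = Σ_j (I−A)_1j·C_1j = (0.75)(0.728625) + (-0.45)(0.243625) + (0.00)(0.171250) + (-0.35)(0.344375) = 0.31630625
(I − A)⁻¹ = adj(I−A) / det(I−A) ≈
  [   2.3035     1.5835     1.1626     1.1761]
  [   0.7702     1.7475     0.9686     0.5991]
  [   0.5414     0.7153     1.5634     0.6161]
  [   1.0887     1.1464     1.2460     1.7499]
x = (I − A)⁻¹ d = adj(I−A)·d / det(I−A), with det(I−A) = 0.31630625:
  x_S = (0.728625·35 + 0.500875·75 + 0.367750·55 + 0.372000·15) / 0.31630625 = 88.87375 / 0.31630625 ≈ 280.974
  x_P = (0.243625·35 + 0.552750·75 + 0.306375·55 + 0.189500·15) / 0.31630625 = 69.67625 / 0.31630625 ≈ 220.281
  x_G = (0.171250·35 + 0.226250·75 + 0.494500·55 + 0.194875·15) / 0.31630625 = 53.083125 / 0.31630625 ≈ 167.822
  x_A = (0.344375·35 + 0.362625·75 + 0.394125·55 + 0.553500·15) / 0.31630625 = 69.229375 / 0.31630625 ≈ 218.868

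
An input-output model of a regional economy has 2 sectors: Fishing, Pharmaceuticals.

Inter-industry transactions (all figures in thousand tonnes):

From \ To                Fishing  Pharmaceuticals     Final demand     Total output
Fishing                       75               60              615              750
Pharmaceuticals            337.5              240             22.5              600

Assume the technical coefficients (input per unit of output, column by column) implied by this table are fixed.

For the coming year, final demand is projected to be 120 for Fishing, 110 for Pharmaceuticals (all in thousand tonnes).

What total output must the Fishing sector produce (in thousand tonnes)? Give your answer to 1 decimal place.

x_1 = 167.7

Technical coefficients a_ij = z_ij / X_j:
  a_11 = 75/750 = 0.10, a_21 = 337.5/750 = 0.45
  a_12 = 60/600 = 0.10, a_22 = 240/600 = 0.40
I − A =
  [   0.90    -0.10]
  [  -0.45     0.60]
det(I−A) = (0.90)(0.60) − (-0.10)(-0.45) = 0.4950
adj(I−A) = [[0.60, 0.10], [0.45, 0.90]]
(I − A)⁻¹ = adj(I−A) / det(I−A) ≈
  [   1.2121     0.2020]
  [   0.9091     1.8182]
x = (I − A)⁻¹ d = adj(I−A)·d / det(I−A), with det(I−A) = 0.4950:
  x_1 = (0.60·120 + 0.10·110) / 0.4950 = 83.00 / 0.4950 ≈ 167.7
  x_2 = (0.45·120 + 0.90·110) / 0.4950 = 153.00 / 0.4950 ≈ 309.1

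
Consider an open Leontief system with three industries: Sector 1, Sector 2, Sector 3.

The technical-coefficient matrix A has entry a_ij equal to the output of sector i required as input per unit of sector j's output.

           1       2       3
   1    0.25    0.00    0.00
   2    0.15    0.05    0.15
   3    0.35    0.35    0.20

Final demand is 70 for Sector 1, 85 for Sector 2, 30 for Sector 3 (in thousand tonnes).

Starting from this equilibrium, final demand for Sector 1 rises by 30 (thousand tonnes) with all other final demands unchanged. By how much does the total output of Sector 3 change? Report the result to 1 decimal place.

I − A =
  [   0.75     0.00     0.00]
  [  -0.15     0.95    -0.15]
  [  -0.35    -0.35     0.80]
Cofactors of I−A, C_ij = (−1)^(i+j)·(minor ij) (rows/columns in the sector order above):
  C_11 = (0.95)(0.80) − (-0.15)(-0.35) = 0.7075
  C_12 = −[(-0.15)(0.80) − (-0.15)(-0.35)] = 0.1725
  C_13 = (-0.15)(-0.35) − (0.95)(-0.35) = 0.3850
  C_21 = −[(0.00)(0.80) − (0.00)(-0.35)] = 0.0000
  C_22 = (0.75)(0.80) − (0.00)(-0.35) = 0.6000
  C_23 = −[(0.75)(-0.35) − (0.00)(-0.35)] = 0.2625
  C_31 = (0.00)(-0.15) − (0.00)(0.95) = 0.0000
  C_32 = −[(0.75)(-0.15) − (0.00)(-0.15)] = 0.1125
  C_33 = (0.75)(0.95) − (0.00)(-0.15) = 0.7125
det(I−A) = Σ_j (I−A)_1j·C_1j = (0.75)(0.7075) + (0.00)(0.1725) + (0.00)(0.3850) = 0.530625
adj(I−A) = Cᵀ =
  [ 0.7075   0.0000   0.0000]
  [ 0.1725   0.6000   0.1125]
  [ 0.3850   0.2625   0.7125]
(I − A)⁻¹ = adj(I−A) / det(I−A) ≈
  [   1.3333     0.0000     0.0000]
  [   0.3251     1.1307     0.2120]
  [   0.7256     0.4947     1.3428]
Δx = (I − A)⁻¹ Δd with Δd having +30 in the Sector 1 component and 0 elsewhere.
So Δx_3 = L_31 · (+30), where L_31 = adj(I−A)_31 / det(I−A) = 0.3850 / 0.530625.
Δx_3 = 0.3850 × (+30) / 0.530625 = 11.55 / 0.530625 ≈ 21.8.

Δx_3 = 21.8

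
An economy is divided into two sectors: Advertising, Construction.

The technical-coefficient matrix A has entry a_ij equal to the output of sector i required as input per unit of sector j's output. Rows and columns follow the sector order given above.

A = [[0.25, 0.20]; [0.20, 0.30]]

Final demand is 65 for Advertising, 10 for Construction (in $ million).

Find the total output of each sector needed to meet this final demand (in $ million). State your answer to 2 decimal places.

x_1 = 97.94, x_2 = 42.27

I − A =
  [   0.75    -0.20]
  [  -0.20     0.70]
det(I−A) = (0.75)(0.70) − (-0.20)(-0.20) = 0.4850
adj(I−A) = [[0.70, 0.20], [0.20, 0.75]]
(I − A)⁻¹ = adj(I−A) / det(I−A) ≈
  [   1.4433     0.4124]
  [   0.4124     1.5464]
x = (I − A)⁻¹ d = adj(I−A)·d / det(I−A), with det(I−A) = 0.4850:
  x_1 = (0.70·65 + 0.20·10) / 0.4850 = 47.50 / 0.4850 ≈ 97.94
  x_2 = (0.20·65 + 0.75·10) / 0.4850 = 20.50 / 0.4850 ≈ 42.27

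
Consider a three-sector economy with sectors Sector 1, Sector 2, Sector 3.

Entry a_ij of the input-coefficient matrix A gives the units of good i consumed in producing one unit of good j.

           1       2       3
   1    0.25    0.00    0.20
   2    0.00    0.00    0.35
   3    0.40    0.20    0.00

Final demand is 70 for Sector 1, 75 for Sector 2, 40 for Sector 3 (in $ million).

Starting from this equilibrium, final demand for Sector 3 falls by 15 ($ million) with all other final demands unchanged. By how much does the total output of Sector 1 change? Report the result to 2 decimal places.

I − A =
  [   0.75     0.00    -0.20]
  [   0.00     1.00    -0.35]
  [  -0.40    -0.20     1.00]
Cofactors of I−A, C_ij = (−1)^(i+j)·(minor ij) (rows/columns in the sector order above):
  C_11 = (1.00)(1.00) − (-0.35)(-0.20) = 0.9300
  C_12 = −[(0.00)(1.00) − (-0.35)(-0.40)] = 0.1400
  C_13 = (0.00)(-0.20) − (1.00)(-0.40) = 0.4000
  C_21 = −[(0.00)(1.00) − (-0.20)(-0.20)] = 0.0400
  C_22 = (0.75)(1.00) − (-0.20)(-0.40) = 0.6700
  C_23 = −[(0.75)(-0.20) − (0.00)(-0.40)] = 0.1500
  C_31 = (0.00)(-0.35) − (-0.20)(1.00) = 0.2000
  C_32 = −[(0.75)(-0.35) − (-0.20)(0.00)] = 0.2625
  C_33 = (0.75)(1.00) − (0.00)(0.00) = 0.7500
det(I−A) = Σ_j (I−A)_1j·C_1j = (0.75)(0.9300) + (0.00)(0.1400) + (-0.20)(0.4000) = 0.6175
adj(I−A) = Cᵀ =
  [ 0.9300   0.0400   0.2000]
  [ 0.1400   0.6700   0.2625]
  [ 0.4000   0.1500   0.7500]
(I − A)⁻¹ = adj(I−A) / det(I−A) ≈
  [   1.5061     0.0648     0.3239]
  [   0.2267     1.0850     0.4251]
  [   0.6478     0.2429     1.2146]
Δx = (I − A)⁻¹ Δd with Δd having -15 in the Sector 3 component and 0 elsewhere.
So Δx_1 = L_13 · (-15), where L_13 = adj(I−A)_13 / det(I−A) = 0.2000 / 0.6175.
Δx_1 = 0.2000 × (-15) / 0.6175 = -3.00 / 0.6175 ≈ -4.86.

Δx_1 = -4.86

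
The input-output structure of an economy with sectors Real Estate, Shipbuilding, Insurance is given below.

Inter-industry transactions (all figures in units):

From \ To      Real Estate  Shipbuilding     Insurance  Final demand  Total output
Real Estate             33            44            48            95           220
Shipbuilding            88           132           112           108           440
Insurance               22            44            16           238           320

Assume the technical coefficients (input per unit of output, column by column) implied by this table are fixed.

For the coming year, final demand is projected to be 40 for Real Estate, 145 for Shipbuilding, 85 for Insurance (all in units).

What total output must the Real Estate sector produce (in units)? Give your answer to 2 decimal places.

Technical coefficients a_ij = z_ij / X_j:
  a_RR = 33/220 = 0.15, a_SR = 88/220 = 0.40, a_IR = 22/220 = 0.10
  a_RS = 44/440 = 0.10, a_SS = 132/440 = 0.30, a_IS = 44/440 = 0.10
  a_RI = 48/320 = 0.15, a_SI = 112/320 = 0.35, a_II = 16/320 = 0.05
I − A =
  [   0.85    -0.10    -0.15]
  [  -0.40     0.70    -0.35]
  [  -0.10    -0.10     0.95]
Cofactors of I−A, C_ij = (−1)^(i+j)·(minor ij) (rows/columns in the sector order above):
  C_11 = (0.70)(0.95) − (-0.35)(-0.10) = 0.6300
  C_12 = −[(-0.40)(0.95) − (-0.35)(-0.10)] = 0.4150
  C_13 = (-0.40)(-0.10) − (0.70)(-0.10) = 0.1100
  C_21 = −[(-0.10)(0.95) − (-0.15)(-0.10)] = 0.1100
  C_22 = (0.85)(0.95) − (-0.15)(-0.10) = 0.7925
  C_23 = −[(0.85)(-0.10) − (-0.10)(-0.10)] = 0.0950
  C_31 = (-0.10)(-0.35) − (-0.15)(0.70) = 0.1400
  C_32 = −[(0.85)(-0.35) − (-0.15)(-0.40)] = 0.3575
  C_33 = (0.85)(0.70) − (-0.10)(-0.40) = 0.5550
det(I−A) = Σ_j (I−A)_1j·C_1j = (0.85)(0.6300) + (-0.10)(0.4150) + (-0.15)(0.1100) = 0.4775
adj(I−A) = Cᵀ =
  [ 0.6300   0.1100   0.1400]
  [ 0.4150   0.7925   0.3575]
  [ 0.1100   0.0950   0.5550]
(I − A)⁻¹ = adj(I−A) / det(I−A) ≈
  [   1.3194     0.2304     0.2932]
  [   0.8691     1.6597     0.7487]
  [   0.2304     0.1990     1.1623]
x = (I − A)⁻¹ d = adj(I−A)·d / det(I−A), with det(I−A) = 0.4775:
  x_R = (0.6300·40 + 0.1100·145 + 0.1400·85) / 0.4775 = 53.05 / 0.4775 ≈ 111.10
  x_S = (0.4150·40 + 0.7925·145 + 0.3575·85) / 0.4775 = 161.90 / 0.4775 ≈ 339.06
  x_I = (0.1100·40 + 0.0950·145 + 0.5550·85) / 0.4775 = 65.35 / 0.4775 ≈ 136.86

x_R = 111.10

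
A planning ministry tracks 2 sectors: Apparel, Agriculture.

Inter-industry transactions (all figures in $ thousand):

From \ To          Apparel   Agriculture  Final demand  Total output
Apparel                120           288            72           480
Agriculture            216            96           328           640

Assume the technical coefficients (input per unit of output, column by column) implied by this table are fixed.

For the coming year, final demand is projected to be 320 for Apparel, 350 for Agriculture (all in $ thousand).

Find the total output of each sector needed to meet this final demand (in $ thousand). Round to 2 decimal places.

x_1 = 987.36, x_2 = 934.48

Technical coefficients a_ij = z_ij / X_j:
  a_11 = 120/480 = 0.25, a_21 = 216/480 = 0.45
  a_12 = 288/640 = 0.45, a_22 = 96/640 = 0.15
I − A =
  [   0.75    -0.45]
  [  -0.45     0.85]
det(I−A) = (0.75)(0.85) − (-0.45)(-0.45) = 0.4350
adj(I−A) = [[0.85, 0.45], [0.45, 0.75]]
(I − A)⁻¹ = adj(I−A) / det(I−A) ≈
  [   1.9540     1.0345]
  [   1.0345     1.7241]
x = (I − A)⁻¹ d = adj(I−A)·d / det(I−A), with det(I−A) = 0.4350:
  x_1 = (0.85·320 + 0.45·350) / 0.4350 = 429.50 / 0.4350 ≈ 987.36
  x_2 = (0.45·320 + 0.75·350) / 0.4350 = 406.50 / 0.4350 ≈ 934.48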